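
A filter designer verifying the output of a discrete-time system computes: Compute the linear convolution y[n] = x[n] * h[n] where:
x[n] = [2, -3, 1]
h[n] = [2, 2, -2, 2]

y[n] = sum_k x[k]*h[n-k]. Output length = len(x) + len(h) - 1 = 3 + 4 - 1 = 6.
y[0] = 2*2 = 4
y[1] = -3*2 + 2*2 = -2
y[2] = 1*2 + -3*2 + 2*-2 = -8
y[3] = 1*2 + -3*-2 + 2*2 = 12
y[4] = 1*-2 + -3*2 = -8
y[5] = 1*2 = 2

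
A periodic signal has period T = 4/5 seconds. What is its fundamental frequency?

The fundamental frequency is the reciprocal of the period.
f = 1/T = 1/(4/5) = 5/4 Hz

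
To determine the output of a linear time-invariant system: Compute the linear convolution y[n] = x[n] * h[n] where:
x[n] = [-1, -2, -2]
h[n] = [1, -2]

y[n] = sum_k x[k]*h[n-k]. Output length = len(x) + len(h) - 1 = 3 + 2 - 1 = 4.
y[0] = -1*1 = -1
y[1] = -2*1 + -1*-2 = 0
y[2] = -2*1 + -2*-2 = 2
y[3] = -2*-2 = 4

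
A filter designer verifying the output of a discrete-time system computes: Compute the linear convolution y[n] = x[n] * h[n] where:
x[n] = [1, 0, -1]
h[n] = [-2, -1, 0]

y[n] = sum_k x[k]*h[n-k]. Output length = len(x) + len(h) - 1 = 3 + 3 - 1 = 5.
y[0] = 1*-2 = -2
y[1] = 0*-2 + 1*-1 = -1
y[2] = -1*-2 + 0*-1 + 1*0 = 2
y[3] = -1*-1 + 0*0 = 1
y[4] = -1*0 = 0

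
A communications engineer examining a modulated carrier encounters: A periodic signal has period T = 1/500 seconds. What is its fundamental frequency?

The fundamental frequency is the reciprocal of the period.
f = 1/T = 1/(1/500) = 500 Hz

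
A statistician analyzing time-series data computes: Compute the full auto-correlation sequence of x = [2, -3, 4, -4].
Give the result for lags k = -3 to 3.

r_xx[k] = sum_m x[m]*x[m+k], indexed from 0, for k = -3 to 3:
  r_xx[-3] = x[3]*x[0] = -8
  r_xx[-2] = x[2]*x[0] + x[3]*x[1] = 20
  r_xx[-1] = x[1]*x[0] + x[2]*x[1] + x[3]*x[2] = -34
  r_xx[0] = x[0]*x[0] + x[1]*x[1] + x[2]*x[2] + x[3]*x[3] = 45
  r_xx[1] = x[0]*x[1] + x[1]*x[2] + x[2]*x[3] = -34
  r_xx[2] = x[0]*x[2] + x[1]*x[3] = 20
  r_xx[3] = x[0]*x[3] = -8
r_xx = [-8, 20, -34, 45, -34, 20, -8]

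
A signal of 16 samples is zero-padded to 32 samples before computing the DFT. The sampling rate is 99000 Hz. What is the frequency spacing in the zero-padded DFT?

Original DFT: N = 16, resolution = f_s/N = 99000/16 = 12375/2 Hz
Zero-padded DFT: N = 32, resolution = f_s/N = 99000/32 = 12375/4 Hz
Zero-padding interpolates the spectrum (finer frequency grid)
but does NOT improve the true spectral resolution (ability to resolve close frequencies).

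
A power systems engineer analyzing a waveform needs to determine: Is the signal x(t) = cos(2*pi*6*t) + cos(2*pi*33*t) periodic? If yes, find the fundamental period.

f1 = 6 Hz, f2 = 33 Hz
Period T1 = 1/6, T2 = 1/33
Ratio T1/T2 = 33/6, which is rational.
The signal is periodic with fundamental period T = 1/GCD(6,33) = 1/3 s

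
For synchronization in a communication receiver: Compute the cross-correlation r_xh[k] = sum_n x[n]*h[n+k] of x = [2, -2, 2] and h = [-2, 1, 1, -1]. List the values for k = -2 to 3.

Both sequences indexed from 0 and zero outside their support.
Lags with overlap: k = -2 to 3.
  r_xh[-2] = x[2]*h[0] = -4
  r_xh[-1] = x[1]*h[0] + x[2]*h[1] = 6
  r_xh[0] = x[0]*h[0] + x[1]*h[1] + x[2]*h[2] = -4
  r_xh[1] = x[0]*h[1] + x[1]*h[2] + x[2]*h[3] = -2
  r_xh[2] = x[0]*h[2] + x[1]*h[3] = 4
  r_xh[3] = x[0]*h[3] = -2
r_xh = [-4, 6, -4, -2, 4, -2] (for k = -2, ..., 3)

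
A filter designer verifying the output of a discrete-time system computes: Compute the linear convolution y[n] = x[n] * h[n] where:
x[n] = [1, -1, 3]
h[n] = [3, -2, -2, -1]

y[n] = sum_k x[k]*h[n-k]. Output length = len(x) + len(h) - 1 = 3 + 4 - 1 = 6.
y[0] = 1*3 = 3
y[1] = -1*3 + 1*-2 = -5
y[2] = 3*3 + -1*-2 + 1*-2 = 9
y[3] = 3*-2 + -1*-2 + 1*-1 = -5
y[4] = 3*-2 + -1*-1 = -5
y[5] = 3*-1 = -3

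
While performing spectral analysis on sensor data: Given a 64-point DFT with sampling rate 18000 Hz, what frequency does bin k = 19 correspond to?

The frequency of DFT bin k is: f_k = k * f_s / N
f_19 = 19 * 18000 / 64 = 21375/4 Hz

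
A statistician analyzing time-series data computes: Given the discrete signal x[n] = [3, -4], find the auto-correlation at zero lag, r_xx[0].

The auto-correlation at zero lag r_xx[0] equals the signal energy.
r_xx[0] = sum of x[n]^2 = 3^2 + (-4)^2
= 9 + 16 = 25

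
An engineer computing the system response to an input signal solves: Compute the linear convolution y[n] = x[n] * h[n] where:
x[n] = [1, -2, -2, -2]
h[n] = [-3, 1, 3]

y[n] = sum_k x[k]*h[n-k]. Output length = len(x) + len(h) - 1 = 4 + 3 - 1 = 6.
y[0] = 1*-3 = -3
y[1] = -2*-3 + 1*1 = 7
y[2] = -2*-3 + -2*1 + 1*3 = 7
y[3] = -2*-3 + -2*1 + -2*3 = -2
y[4] = -2*1 + -2*3 = -8
y[5] = -2*3 = -6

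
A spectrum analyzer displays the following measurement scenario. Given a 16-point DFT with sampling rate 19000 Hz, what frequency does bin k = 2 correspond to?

The frequency of DFT bin k is: f_k = k * f_s / N
f_2 = 2 * 19000 / 16 = 2375 Hz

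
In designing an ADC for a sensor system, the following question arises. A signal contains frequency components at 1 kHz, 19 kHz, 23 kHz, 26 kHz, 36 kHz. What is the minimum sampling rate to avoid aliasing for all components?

The highest frequency component is f_max = 36 kHz.
Nyquist rate = 2 * f_max = 2 * 36 kHz = 72 kHz.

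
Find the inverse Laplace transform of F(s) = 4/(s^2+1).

Standard pair: w/(s^2+w^2) <-> sin(wt)*u(t)
Recognize w^2 = 1, so w = 1; numerator 4 = 4*1.
f(t) = 4*sin(t)*u(t)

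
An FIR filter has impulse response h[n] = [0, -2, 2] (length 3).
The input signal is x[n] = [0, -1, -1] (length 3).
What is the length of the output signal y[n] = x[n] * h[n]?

For linear convolution, the output length is:
len(y) = len(x) + len(h) - 1 = 3 + 3 - 1 = 5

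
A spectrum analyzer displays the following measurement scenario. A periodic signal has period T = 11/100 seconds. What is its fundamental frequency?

The fundamental frequency is the reciprocal of the period.
f = 1/T = 1/(11/100) = 100/11 Hz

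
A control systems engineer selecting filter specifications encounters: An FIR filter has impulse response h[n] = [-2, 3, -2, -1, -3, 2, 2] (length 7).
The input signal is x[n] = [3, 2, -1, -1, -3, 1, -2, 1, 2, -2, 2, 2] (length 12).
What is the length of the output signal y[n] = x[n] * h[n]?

For linear convolution, the output length is:
len(y) = len(x) + len(h) - 1 = 12 + 7 - 1 = 18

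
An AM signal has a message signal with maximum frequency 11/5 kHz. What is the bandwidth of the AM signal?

In AM (double-sideband), the bandwidth is twice the message frequency.
BW = 2 * f_m = 2 * 11/5 kHz = 22/5 kHz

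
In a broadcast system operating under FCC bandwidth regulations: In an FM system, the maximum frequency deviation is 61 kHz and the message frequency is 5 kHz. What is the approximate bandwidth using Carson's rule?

Carson's rule: BW = 2*(delta_f + f_m)
= 2*(61 + 5) kHz = 132 kHz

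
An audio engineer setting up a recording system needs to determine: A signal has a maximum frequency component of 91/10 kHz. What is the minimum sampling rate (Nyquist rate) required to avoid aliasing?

By the Nyquist-Shannon sampling theorem,
the minimum sampling rate (Nyquist rate) must be at least 2 * f_max.
Nyquist rate = 2 * 91/10 kHz = 91/5 kHz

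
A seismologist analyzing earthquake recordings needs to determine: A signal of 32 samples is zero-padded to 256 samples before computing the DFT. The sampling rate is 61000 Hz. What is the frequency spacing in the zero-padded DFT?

Original DFT: N = 32, resolution = f_s/N = 61000/32 = 7625/4 Hz
Zero-padded DFT: N = 256, resolution = f_s/N = 61000/256 = 7625/32 Hz
Zero-padding interpolates the spectrum (finer frequency grid)
but does NOT improve the true spectral resolution (ability to resolve close frequencies).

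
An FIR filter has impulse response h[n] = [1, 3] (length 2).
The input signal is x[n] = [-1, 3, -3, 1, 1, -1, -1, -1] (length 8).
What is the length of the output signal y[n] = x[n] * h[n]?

For linear convolution, the output length is:
len(y) = len(x) + len(h) - 1 = 8 + 2 - 1 = 9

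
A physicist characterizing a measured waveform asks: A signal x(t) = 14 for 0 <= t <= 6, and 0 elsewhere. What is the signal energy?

Energy = integral of |x(t)|^2 dt over the signal duration
= 14^2 * 6 = 196 * 6 = 1176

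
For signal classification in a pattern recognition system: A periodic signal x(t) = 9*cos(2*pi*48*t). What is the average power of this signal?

Average power of A*cos(wt) is A^2/2.
P = 9^2 / 2 = 81/2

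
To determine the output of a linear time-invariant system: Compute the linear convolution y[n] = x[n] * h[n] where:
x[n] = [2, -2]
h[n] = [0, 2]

y[n] = sum_k x[k]*h[n-k]. Output length = len(x) + len(h) - 1 = 2 + 2 - 1 = 3.
y[0] = 2*0 = 0
y[1] = -2*0 + 2*2 = 4
y[2] = -2*2 = -4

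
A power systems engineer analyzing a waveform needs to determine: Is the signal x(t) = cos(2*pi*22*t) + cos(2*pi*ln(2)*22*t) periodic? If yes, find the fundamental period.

f1 = 22 Hz, f2 = 22*ln(2) Hz
Ratio f2/f1 = ln(2), which is irrational.
Since the frequency ratio is irrational, no common period exists.
The signal is not periodic.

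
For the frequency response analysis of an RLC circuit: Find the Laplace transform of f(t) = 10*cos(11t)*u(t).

Standard pair: cos(wt)*u(t) <-> s/(s^2+w^2)
With w = 11: L{10*cos(11t)*u(t)} = 10s/(s^2+121)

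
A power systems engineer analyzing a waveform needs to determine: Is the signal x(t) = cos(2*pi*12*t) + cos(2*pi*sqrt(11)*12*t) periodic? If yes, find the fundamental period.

f1 = 12 Hz, f2 = 12*sqrt(11) Hz
Ratio f2/f1 = sqrt(11), which is irrational.
Since the frequency ratio is irrational, no common period exists.
The signal is not periodic.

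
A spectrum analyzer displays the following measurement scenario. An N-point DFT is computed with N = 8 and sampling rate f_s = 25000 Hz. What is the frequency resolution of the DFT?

DFT frequency resolution = f_s / N
= 25000 / 8 = 3125 Hz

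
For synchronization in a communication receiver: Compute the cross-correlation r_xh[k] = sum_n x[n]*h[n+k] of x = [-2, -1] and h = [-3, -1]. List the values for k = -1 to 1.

Both sequences indexed from 0 and zero outside their support.
Lags with overlap: k = -1 to 1.
  r_xh[-1] = x[1]*h[0] = 3
  r_xh[0] = x[0]*h[0] + x[1]*h[1] = 7
  r_xh[1] = x[0]*h[1] = 2
r_xh = [3, 7, 2] (for k = -1, ..., 1)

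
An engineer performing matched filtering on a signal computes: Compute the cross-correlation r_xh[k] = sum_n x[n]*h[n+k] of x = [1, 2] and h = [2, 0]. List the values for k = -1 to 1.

Both sequences indexed from 0 and zero outside their support.
Lags with overlap: k = -1 to 1.
  r_xh[-1] = x[1]*h[0] = 4
  r_xh[0] = x[0]*h[0] + x[1]*h[1] = 2
  r_xh[1] = x[0]*h[1] = 0
r_xh = [4, 2, 0] (for k = -1, ..., 1)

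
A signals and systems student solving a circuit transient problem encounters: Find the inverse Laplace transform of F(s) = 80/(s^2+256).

Standard pair: w/(s^2+w^2) <-> sin(wt)*u(t)
Recognize w^2 = 256, so w = 16; numerator 80 = 5*16.
f(t) = 5*sin(16t)*u(t)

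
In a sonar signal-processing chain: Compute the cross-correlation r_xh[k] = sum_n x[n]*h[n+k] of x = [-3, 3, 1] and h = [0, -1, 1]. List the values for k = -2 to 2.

Both sequences indexed from 0 and zero outside their support.
Lags with overlap: k = -2 to 2.
  r_xh[-2] = x[2]*h[0] = 0
  r_xh[-1] = x[1]*h[0] + x[2]*h[1] = -1
  r_xh[0] = x[0]*h[0] + x[1]*h[1] + x[2]*h[2] = -2
  r_xh[1] = x[0]*h[1] + x[1]*h[2] = 6
  r_xh[2] = x[0]*h[2] = -3
r_xh = [0, -1, -2, 6, -3] (for k = -2, ..., 2)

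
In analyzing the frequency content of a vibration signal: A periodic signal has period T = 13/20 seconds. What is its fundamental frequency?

The fundamental frequency is the reciprocal of the period.
f = 1/T = 1/(13/20) = 20/13 Hz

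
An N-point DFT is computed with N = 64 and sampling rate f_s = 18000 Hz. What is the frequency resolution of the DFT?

DFT frequency resolution = f_s / N
= 18000 / 64 = 1125/4 Hz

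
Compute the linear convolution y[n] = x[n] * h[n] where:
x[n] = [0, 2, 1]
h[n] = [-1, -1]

y[n] = sum_k x[k]*h[n-k]. Output length = len(x) + len(h) - 1 = 3 + 2 - 1 = 4.
y[0] = 0*-1 = 0
y[1] = 2*-1 + 0*-1 = -2
y[2] = 1*-1 + 2*-1 = -3
y[3] = 1*-1 = -1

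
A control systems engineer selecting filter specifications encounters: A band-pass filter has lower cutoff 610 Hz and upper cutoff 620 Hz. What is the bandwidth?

Bandwidth = f_high - f_low
= 620 Hz - 610 Hz = 10 Hz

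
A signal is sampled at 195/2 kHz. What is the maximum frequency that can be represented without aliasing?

The maximum frequency that can be represented without aliasing
is the Nyquist frequency: f_max = f_s / 2 = 195/2 kHz / 2 = 195/4 kHz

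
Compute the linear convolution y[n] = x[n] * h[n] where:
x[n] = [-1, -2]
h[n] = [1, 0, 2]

y[n] = sum_k x[k]*h[n-k]. Output length = len(x) + len(h) - 1 = 2 + 3 - 1 = 4.
y[0] = -1*1 = -1
y[1] = -2*1 + -1*0 = -2
y[2] = -2*0 + -1*2 = -2
y[3] = -2*2 = -4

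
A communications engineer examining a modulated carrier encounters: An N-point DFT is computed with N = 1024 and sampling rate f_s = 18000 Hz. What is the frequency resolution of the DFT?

DFT frequency resolution = f_s / N
= 18000 / 1024 = 1125/64 Hz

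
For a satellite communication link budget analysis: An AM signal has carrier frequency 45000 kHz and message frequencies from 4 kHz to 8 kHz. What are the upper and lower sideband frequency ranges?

Upper sideband (USB) = fc + [fm_low, fm_high] = 45000 + [4, 8] = [45004, 45008] kHz
Lower sideband (LSB) = fc - [fm_high, fm_low] = 45000 - [8, 4] = [44992, 44996] kHz
Total occupied spectrum: 44992 kHz to 45008 kHz (plus carrier at 45000 kHz)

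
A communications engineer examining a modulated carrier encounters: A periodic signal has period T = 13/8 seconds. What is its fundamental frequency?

The fundamental frequency is the reciprocal of the period.
f = 1/T = 1/(13/8) = 8/13 Hz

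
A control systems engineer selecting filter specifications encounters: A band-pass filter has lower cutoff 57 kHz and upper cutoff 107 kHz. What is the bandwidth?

Bandwidth = f_high - f_low
= 107 kHz - 57 kHz = 50 kHz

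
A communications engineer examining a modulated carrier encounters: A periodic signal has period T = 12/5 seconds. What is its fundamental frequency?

The fundamental frequency is the reciprocal of the period.
f = 1/T = 1/(12/5) = 5/12 Hz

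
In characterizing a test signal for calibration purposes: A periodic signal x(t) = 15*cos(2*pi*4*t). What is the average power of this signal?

Average power of A*cos(wt) is A^2/2.
P = 15^2 / 2 = 225/2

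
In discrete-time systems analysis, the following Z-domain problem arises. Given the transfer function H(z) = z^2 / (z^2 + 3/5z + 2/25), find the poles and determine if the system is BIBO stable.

Poles are roots of the denominator: z^2 + 3/5z + 2/25 = 0.
Quadratic formula: z = [-(3/5) +/- sqrt((3/5)^2 - 4*(2/25))] / 2
Discriminant = 9/25 - 8/25 = 1/25; sqrt = 1/5.
z = (-3/5 +/- 1/5) / 2 => z = -1/5 or z = -2/5.
|p1| = 2/5, |p2| = 1/5.
For BIBO stability, all poles must lie inside the unit circle (|p| < 1).
System is STABLE since both |p| < 1.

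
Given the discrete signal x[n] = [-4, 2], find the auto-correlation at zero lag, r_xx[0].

The auto-correlation at zero lag r_xx[0] equals the signal energy.
r_xx[0] = sum of x[n]^2 = (-4)^2 + 2^2
= 16 + 4 = 20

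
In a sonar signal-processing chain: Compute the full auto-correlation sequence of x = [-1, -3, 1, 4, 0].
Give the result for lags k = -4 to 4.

r_xx[k] = sum_m x[m]*x[m+k], indexed from 0, for k = -4 to 4:
  r_xx[-4] = x[4]*x[0] = 0
  r_xx[-3] = x[3]*x[0] + x[4]*x[1] = -4
  r_xx[-2] = x[2]*x[0] + x[3]*x[1] + x[4]*x[2] = -13
  r_xx[-1] = x[1]*x[0] + x[2]*x[1] + x[3]*x[2] + x[4]*x[3] = 4
  r_xx[0] = x[0]*x[0] + x[1]*x[1] + x[2]*x[2] + x[3]*x[3] + x[4]*x[4] = 27
  r_xx[1] = x[0]*x[1] + x[1]*x[2] + x[2]*x[3] + x[3]*x[4] = 4
  r_xx[2] = x[0]*x[2] + x[1]*x[3] + x[2]*x[4] = -13
  r_xx[3] = x[0]*x[3] + x[1]*x[4] = -4
  r_xx[4] = x[0]*x[4] = 0
r_xx = [0, -4, -13, 4, 27, 4, -13, -4, 0]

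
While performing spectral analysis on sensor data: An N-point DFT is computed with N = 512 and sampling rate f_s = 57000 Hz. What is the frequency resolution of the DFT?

DFT frequency resolution = f_s / N
= 57000 / 512 = 7125/64 Hz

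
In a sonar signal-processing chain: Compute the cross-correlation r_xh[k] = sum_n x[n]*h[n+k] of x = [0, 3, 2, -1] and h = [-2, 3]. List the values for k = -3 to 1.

Both sequences indexed from 0 and zero outside their support.
Lags with overlap: k = -3 to 1.
  r_xh[-3] = x[3]*h[0] = 2
  r_xh[-2] = x[2]*h[0] + x[3]*h[1] = -7
  r_xh[-1] = x[1]*h[0] + x[2]*h[1] = 0
  r_xh[0] = x[0]*h[0] + x[1]*h[1] = 9
  r_xh[1] = x[0]*h[1] = 0
r_xh = [2, -7, 0, 9, 0] (for k = -3, ..., 1)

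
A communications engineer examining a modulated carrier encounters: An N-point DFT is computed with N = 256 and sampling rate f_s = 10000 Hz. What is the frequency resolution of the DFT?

DFT frequency resolution = f_s / N
= 10000 / 256 = 625/16 Hz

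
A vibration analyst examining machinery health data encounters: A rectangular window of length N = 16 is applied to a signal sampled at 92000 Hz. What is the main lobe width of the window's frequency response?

For a rectangular window of length N,
the main lobe width in frequency is 2*f_s/N.
= 2*92000/16 = 11500 Hz
This determines the minimum frequency separation for resolving two sinusoids.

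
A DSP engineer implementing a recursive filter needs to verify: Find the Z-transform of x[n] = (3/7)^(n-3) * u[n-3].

Time-shifting property: if X(z) = Z{x[n]}, then Z{x[n-d]} = z^(-d) * X(z)
X(z) = z/(z - 3/7) for x[n] = (3/7)^n * u[n]
Z{x[n-3]} = z^(-3) * z/(z - 3/7) = z^(-2)/(z - 3/7)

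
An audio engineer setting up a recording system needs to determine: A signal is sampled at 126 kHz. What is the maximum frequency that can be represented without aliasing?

The maximum frequency that can be represented without aliasing
is the Nyquist frequency: f_max = f_s / 2 = 126 kHz / 2 = 63 kHz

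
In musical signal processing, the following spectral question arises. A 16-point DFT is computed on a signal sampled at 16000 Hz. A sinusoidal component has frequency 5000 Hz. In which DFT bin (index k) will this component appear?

DFT frequency resolution = f_s/N = 16000/16 = 1000 Hz
Bin index k = f_signal / resolution = 5000 / 1000 = 5
The signal frequency 5000 Hz falls in DFT bin k = 5.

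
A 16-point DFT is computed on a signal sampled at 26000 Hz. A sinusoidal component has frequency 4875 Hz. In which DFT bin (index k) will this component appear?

DFT frequency resolution = f_s/N = 26000/16 = 1625 Hz
Bin index k = f_signal / resolution = 4875 / 1625 = 3
The signal frequency 4875 Hz falls in DFT bin k = 3.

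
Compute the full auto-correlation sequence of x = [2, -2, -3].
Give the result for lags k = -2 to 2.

r_xx[k] = sum_m x[m]*x[m+k], indexed from 0, for k = -2 to 2:
  r_xx[-2] = x[2]*x[0] = -6
  r_xx[-1] = x[1]*x[0] + x[2]*x[1] = 2
  r_xx[0] = x[0]*x[0] + x[1]*x[1] + x[2]*x[2] = 17
  r_xx[1] = x[0]*x[1] + x[1]*x[2] = 2
  r_xx[2] = x[0]*x[2] = -6
r_xx = [-6, 2, 17, 2, -6]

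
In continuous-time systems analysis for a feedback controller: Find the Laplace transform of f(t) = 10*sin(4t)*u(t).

Standard pair: sin(wt)*u(t) <-> w/(s^2+w^2)
With w = 4: L{10*sin(4t)*u(t)} = 40/(s^2+16)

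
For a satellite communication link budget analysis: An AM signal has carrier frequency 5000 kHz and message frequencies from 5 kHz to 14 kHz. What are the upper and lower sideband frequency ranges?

Upper sideband (USB) = fc + [fm_low, fm_high] = 5000 + [5, 14] = [5005, 5014] kHz
Lower sideband (LSB) = fc - [fm_high, fm_low] = 5000 - [14, 5] = [4986, 4995] kHz
Total occupied spectrum: 4986 kHz to 5014 kHz (plus carrier at 5000 kHz)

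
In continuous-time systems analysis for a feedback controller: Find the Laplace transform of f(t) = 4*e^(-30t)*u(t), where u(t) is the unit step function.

Standard Laplace transform pair:
e^(-at)*u(t) <-> 1/(s+a)
With a = 30: L{4*e^(-30t)*u(t)} = 4/(s+30), ROC: Re(s) > -30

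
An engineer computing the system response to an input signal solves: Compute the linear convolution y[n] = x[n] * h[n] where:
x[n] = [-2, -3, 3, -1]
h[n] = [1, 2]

y[n] = sum_k x[k]*h[n-k]. Output length = len(x) + len(h) - 1 = 4 + 2 - 1 = 5.
y[0] = -2*1 = -2
y[1] = -3*1 + -2*2 = -7
y[2] = 3*1 + -3*2 = -3
y[3] = -1*1 + 3*2 = 5
y[4] = -1*2 = -2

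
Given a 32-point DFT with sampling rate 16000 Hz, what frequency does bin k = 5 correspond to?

The frequency of DFT bin k is: f_k = k * f_s / N
f_5 = 5 * 16000 / 32 = 2500 Hz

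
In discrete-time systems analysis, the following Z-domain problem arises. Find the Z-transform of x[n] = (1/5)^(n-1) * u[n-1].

Time-shifting property: if X(z) = Z{x[n]}, then Z{x[n-d]} = z^(-d) * X(z)
X(z) = z/(z - 1/5) for x[n] = (1/5)^n * u[n]
Z{x[n-1]} = z^(-1) * z/(z - 1/5) = 1/(z - 1/5)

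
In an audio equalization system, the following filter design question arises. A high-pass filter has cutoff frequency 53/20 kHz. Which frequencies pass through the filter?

A high-pass filter passes all frequencies above the cutoff frequency 53/20 kHz and attenuates lower frequencies.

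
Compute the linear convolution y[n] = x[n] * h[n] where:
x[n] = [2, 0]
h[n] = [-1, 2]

y[n] = sum_k x[k]*h[n-k]. Output length = len(x) + len(h) - 1 = 2 + 2 - 1 = 3.
y[0] = 2*-1 = -2
y[1] = 0*-1 + 2*2 = 4
y[2] = 0*2 = 0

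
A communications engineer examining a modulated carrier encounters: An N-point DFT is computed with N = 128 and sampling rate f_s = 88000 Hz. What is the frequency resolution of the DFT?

DFT frequency resolution = f_s / N
= 88000 / 128 = 1375/2 Hz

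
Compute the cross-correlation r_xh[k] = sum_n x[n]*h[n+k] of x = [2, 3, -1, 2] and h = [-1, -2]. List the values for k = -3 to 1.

Both sequences indexed from 0 and zero outside their support.
Lags with overlap: k = -3 to 1.
  r_xh[-3] = x[3]*h[0] = -2
  r_xh[-2] = x[2]*h[0] + x[3]*h[1] = -3
  r_xh[-1] = x[1]*h[0] + x[2]*h[1] = -1
  r_xh[0] = x[0]*h[0] + x[1]*h[1] = -8
  r_xh[1] = x[0]*h[1] = -4
r_xh = [-2, -3, -1, -8, -4] (for k = -3, ..., 1)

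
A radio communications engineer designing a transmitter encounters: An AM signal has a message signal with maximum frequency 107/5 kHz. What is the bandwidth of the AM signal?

In AM (double-sideband), the bandwidth is twice the message frequency.
BW = 2 * f_m = 2 * 107/5 kHz = 214/5 kHz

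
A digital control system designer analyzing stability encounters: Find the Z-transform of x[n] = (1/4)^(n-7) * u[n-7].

Time-shifting property: if X(z) = Z{x[n]}, then Z{x[n-d]} = z^(-d) * X(z)
X(z) = z/(z - 1/4) for x[n] = (1/4)^n * u[n]
Z{x[n-7]} = z^(-7) * z/(z - 1/4) = z^(-6)/(z - 1/4)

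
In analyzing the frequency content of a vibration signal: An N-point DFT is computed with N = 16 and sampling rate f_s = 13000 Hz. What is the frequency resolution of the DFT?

DFT frequency resolution = f_s / N
= 13000 / 16 = 1625/2 Hz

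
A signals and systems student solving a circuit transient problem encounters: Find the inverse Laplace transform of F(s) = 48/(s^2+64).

Standard pair: w/(s^2+w^2) <-> sin(wt)*u(t)
Recognize w^2 = 64, so w = 8; numerator 48 = 6*8.
f(t) = 6*sin(8t)*u(t)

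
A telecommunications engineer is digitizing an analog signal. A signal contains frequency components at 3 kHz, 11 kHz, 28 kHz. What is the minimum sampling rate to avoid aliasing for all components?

The highest frequency component is f_max = 28 kHz.
Nyquist rate = 2 * f_max = 2 * 28 kHz = 56 kHz.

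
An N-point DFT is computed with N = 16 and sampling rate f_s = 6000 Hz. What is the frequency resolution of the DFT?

DFT frequency resolution = f_s / N
= 6000 / 16 = 375 Hz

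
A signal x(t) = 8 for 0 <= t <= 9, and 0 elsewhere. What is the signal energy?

Energy = integral of |x(t)|^2 dt over the signal duration
= 8^2 * 9 = 64 * 9 = 576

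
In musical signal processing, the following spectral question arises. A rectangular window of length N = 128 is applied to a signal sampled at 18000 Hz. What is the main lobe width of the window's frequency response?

For a rectangular window of length N,
the main lobe width in frequency is 2*f_s/N.
= 2*18000/128 = 1125/4 Hz
This determines the minimum frequency separation for resolving two sinusoids.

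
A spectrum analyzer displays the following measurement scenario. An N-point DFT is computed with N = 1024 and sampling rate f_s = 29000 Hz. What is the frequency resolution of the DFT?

DFT frequency resolution = f_s / N
= 29000 / 1024 = 3625/128 Hz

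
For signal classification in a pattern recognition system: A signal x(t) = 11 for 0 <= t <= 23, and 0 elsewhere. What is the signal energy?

Energy = integral of |x(t)|^2 dt over the signal duration
= 11^2 * 23 = 121 * 23 = 2783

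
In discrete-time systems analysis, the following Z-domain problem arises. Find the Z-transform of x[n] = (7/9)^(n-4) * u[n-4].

Time-shifting property: if X(z) = Z{x[n]}, then Z{x[n-d]} = z^(-d) * X(z)
X(z) = z/(z - 7/9) for x[n] = (7/9)^n * u[n]
Z{x[n-4]} = z^(-4) * z/(z - 7/9) = z^(-3)/(z - 7/9)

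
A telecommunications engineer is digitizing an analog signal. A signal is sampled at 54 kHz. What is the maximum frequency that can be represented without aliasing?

The maximum frequency that can be represented without aliasing
is the Nyquist frequency: f_max = f_s / 2 = 54 kHz / 2 = 27 kHz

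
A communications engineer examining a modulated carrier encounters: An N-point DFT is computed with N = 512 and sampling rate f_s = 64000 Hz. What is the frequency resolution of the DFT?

DFT frequency resolution = f_s / N
= 64000 / 512 = 125 Hz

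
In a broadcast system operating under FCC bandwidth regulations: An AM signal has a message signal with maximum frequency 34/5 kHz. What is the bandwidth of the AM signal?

In AM (double-sideband), the bandwidth is twice the message frequency.
BW = 2 * f_m = 2 * 34/5 kHz = 68/5 kHz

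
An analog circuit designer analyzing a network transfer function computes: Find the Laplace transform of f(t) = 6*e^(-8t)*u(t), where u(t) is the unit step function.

Standard Laplace transform pair:
e^(-at)*u(t) <-> 1/(s+a)
With a = 8: L{6*e^(-8t)*u(t)} = 6/(s+8), ROC: Re(s) > -8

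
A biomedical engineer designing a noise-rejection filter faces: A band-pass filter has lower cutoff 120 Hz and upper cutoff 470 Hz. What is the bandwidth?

Bandwidth = f_high - f_low
= 470 Hz - 120 Hz = 350 Hz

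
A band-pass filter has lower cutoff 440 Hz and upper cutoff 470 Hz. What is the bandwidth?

Bandwidth = f_high - f_low
= 470 Hz - 440 Hz = 30 Hz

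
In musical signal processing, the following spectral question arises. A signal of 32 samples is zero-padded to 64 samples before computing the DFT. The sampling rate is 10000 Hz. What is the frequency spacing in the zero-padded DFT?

Original DFT: N = 32, resolution = f_s/N = 10000/32 = 625/2 Hz
Zero-padded DFT: N = 64, resolution = f_s/N = 10000/64 = 625/4 Hz
Zero-padding interpolates the spectrum (finer frequency grid)
but does NOT improve the true spectral resolution (ability to resolve close frequencies).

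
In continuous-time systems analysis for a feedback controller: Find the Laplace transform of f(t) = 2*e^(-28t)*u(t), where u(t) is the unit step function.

Standard Laplace transform pair:
e^(-at)*u(t) <-> 1/(s+a)
With a = 28: L{2*e^(-28t)*u(t)} = 2/(s+28), ROC: Re(s) > -28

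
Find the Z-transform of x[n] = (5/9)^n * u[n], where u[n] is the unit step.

The Z-transform of a^n * u[n] is z/(z-a) for |z| > |a|.
Here a = 5/9, so X(z) = z/(z - (5/9)) = 9z/(9z - 5)
ROC: |z| > 5/9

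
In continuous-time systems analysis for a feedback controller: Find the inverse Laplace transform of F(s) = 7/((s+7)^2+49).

Standard pair: w/((s+a)^2+w^2) <-> e^(-at)*sin(wt)*u(t)
With a=7, w=7: f(t) = e^(-7t)*sin(7t)*u(t)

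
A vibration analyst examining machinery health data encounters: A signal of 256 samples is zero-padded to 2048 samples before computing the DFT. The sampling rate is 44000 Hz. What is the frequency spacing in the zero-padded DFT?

Original DFT: N = 256, resolution = f_s/N = 44000/256 = 1375/8 Hz
Zero-padded DFT: N = 2048, resolution = f_s/N = 44000/2048 = 1375/64 Hz
Zero-padding interpolates the spectrum (finer frequency grid)
but does NOT improve the true spectral resolution (ability to resolve close frequencies).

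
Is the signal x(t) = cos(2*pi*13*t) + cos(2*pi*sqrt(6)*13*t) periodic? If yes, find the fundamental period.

f1 = 13 Hz, f2 = 13*sqrt(6) Hz
Ratio f2/f1 = sqrt(6), which is irrational.
Since the frequency ratio is irrational, no common period exists.
The signal is not periodic.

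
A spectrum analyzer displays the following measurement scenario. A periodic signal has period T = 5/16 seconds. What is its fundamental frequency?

The fundamental frequency is the reciprocal of the period.
f = 1/T = 1/(5/16) = 16/5 Hz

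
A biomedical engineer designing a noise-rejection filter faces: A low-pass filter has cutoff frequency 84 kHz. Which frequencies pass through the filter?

A low-pass filter passes all frequencies below the cutoff frequency 84 kHz and attenuates higher frequencies.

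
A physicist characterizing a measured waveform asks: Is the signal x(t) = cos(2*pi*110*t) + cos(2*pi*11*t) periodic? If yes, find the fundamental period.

f1 = 110 Hz, f2 = 11 Hz
Period T1 = 1/110, T2 = 1/11
Ratio T1/T2 = 11/110, which is rational.
The signal is periodic with fundamental period T = 1/GCD(110,11) = 1/11 s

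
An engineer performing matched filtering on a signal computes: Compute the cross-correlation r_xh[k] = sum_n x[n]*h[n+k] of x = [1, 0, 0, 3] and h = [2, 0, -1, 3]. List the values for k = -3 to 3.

Both sequences indexed from 0 and zero outside their support.
Lags with overlap: k = -3 to 3.
  r_xh[-3] = x[3]*h[0] = 6
  r_xh[-2] = x[2]*h[0] + x[3]*h[1] = 0
  r_xh[-1] = x[1]*h[0] + x[2]*h[1] + x[3]*h[2] = -3
  r_xh[0] = x[0]*h[0] + x[1]*h[1] + x[2]*h[2] + x[3]*h[3] = 11
  r_xh[1] = x[0]*h[1] + x[1]*h[2] + x[2]*h[3] = 0
  r_xh[2] = x[0]*h[2] + x[1]*h[3] = -1
  r_xh[3] = x[0]*h[3] = 3
r_xh = [6, 0, -3, 11, 0, -1, 3] (for k = -3, ..., 3)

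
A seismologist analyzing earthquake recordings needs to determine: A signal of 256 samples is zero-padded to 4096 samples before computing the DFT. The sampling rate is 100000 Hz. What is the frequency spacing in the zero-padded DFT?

Original DFT: N = 256, resolution = f_s/N = 100000/256 = 3125/8 Hz
Zero-padded DFT: N = 4096, resolution = f_s/N = 100000/4096 = 3125/128 Hz
Zero-padding interpolates the spectrum (finer frequency grid)
but does NOT improve the true spectral resolution (ability to resolve close frequencies).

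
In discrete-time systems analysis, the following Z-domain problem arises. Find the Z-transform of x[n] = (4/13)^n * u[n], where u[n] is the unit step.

The Z-transform of a^n * u[n] is z/(z-a) for |z| > |a|.
Here a = 4/13, so X(z) = z/(z - (4/13)) = 13z/(13z - 4)
ROC: |z| > 4/13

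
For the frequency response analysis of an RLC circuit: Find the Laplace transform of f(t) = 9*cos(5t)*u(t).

Standard pair: cos(wt)*u(t) <-> s/(s^2+w^2)
With w = 5: L{9*cos(5t)*u(t)} = 9s/(s^2+25)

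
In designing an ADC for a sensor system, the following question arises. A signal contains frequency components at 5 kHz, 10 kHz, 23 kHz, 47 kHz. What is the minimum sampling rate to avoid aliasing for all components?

The highest frequency component is f_max = 47 kHz.
Nyquist rate = 2 * f_max = 2 * 47 kHz = 94 kHz.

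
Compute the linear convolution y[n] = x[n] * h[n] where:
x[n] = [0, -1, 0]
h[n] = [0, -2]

y[n] = sum_k x[k]*h[n-k]. Output length = len(x) + len(h) - 1 = 3 + 2 - 1 = 4.
y[0] = 0*0 = 0
y[1] = -1*0 + 0*-2 = 0
y[2] = 0*0 + -1*-2 = 2
y[3] = 0*-2 = 0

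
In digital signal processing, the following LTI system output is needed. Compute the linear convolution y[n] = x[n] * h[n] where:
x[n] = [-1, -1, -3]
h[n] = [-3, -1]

y[n] = sum_k x[k]*h[n-k]. Output length = len(x) + len(h) - 1 = 3 + 2 - 1 = 4.
y[0] = -1*-3 = 3
y[1] = -1*-3 + -1*-1 = 4
y[2] = -3*-3 + -1*-1 = 10
y[3] = -3*-1 = 3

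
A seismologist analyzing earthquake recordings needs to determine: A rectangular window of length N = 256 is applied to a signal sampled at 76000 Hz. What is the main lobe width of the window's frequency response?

For a rectangular window of length N,
the main lobe width in frequency is 2*f_s/N.
= 2*76000/256 = 2375/4 Hz
This determines the minimum frequency separation for resolving two sinusoids.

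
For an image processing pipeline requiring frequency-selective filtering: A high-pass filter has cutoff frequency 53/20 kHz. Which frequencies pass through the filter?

A high-pass filter passes all frequencies above the cutoff frequency 53/20 kHz and attenuates lower frequencies.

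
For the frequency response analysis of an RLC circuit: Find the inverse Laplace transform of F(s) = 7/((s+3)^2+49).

Standard pair: w/((s+a)^2+w^2) <-> e^(-at)*sin(wt)*u(t)
With a=3, w=7: f(t) = e^(-3t)*sin(7t)*u(t)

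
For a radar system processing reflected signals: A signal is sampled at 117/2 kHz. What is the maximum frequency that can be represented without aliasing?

The maximum frequency that can be represented without aliasing
is the Nyquist frequency: f_max = f_s / 2 = 117/2 kHz / 2 = 117/4 kHz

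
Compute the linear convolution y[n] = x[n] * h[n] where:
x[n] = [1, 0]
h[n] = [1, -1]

y[n] = sum_k x[k]*h[n-k]. Output length = len(x) + len(h) - 1 = 2 + 2 - 1 = 3.
y[0] = 1*1 = 1
y[1] = 0*1 + 1*-1 = -1
y[2] = 0*-1 = 0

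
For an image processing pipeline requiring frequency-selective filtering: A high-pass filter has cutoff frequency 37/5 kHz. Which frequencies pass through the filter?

A high-pass filter passes all frequencies above the cutoff frequency 37/5 kHz and attenuates lower frequencies.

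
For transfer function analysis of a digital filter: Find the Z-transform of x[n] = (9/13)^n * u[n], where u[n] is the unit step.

The Z-transform of a^n * u[n] is z/(z-a) for |z| > |a|.
Here a = 9/13, so X(z) = z/(z - (9/13)) = 13z/(13z - 9)
ROC: |z| > 9/13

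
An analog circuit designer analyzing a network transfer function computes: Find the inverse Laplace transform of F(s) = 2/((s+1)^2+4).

Standard pair: w/((s+a)^2+w^2) <-> e^(-at)*sin(wt)*u(t)
With a=1, w=2: f(t) = e^(-t)*sin(2t)*u(t)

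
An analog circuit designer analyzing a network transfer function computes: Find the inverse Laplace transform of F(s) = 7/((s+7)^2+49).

Standard pair: w/((s+a)^2+w^2) <-> e^(-at)*sin(wt)*u(t)
With a=7, w=7: f(t) = e^(-7t)*sin(7t)*u(t)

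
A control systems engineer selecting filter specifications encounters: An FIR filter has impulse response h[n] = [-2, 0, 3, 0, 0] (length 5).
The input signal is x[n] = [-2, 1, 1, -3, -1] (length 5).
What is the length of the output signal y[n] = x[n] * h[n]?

For linear convolution, the output length is:
len(y) = len(x) + len(h) - 1 = 5 + 5 - 1 = 9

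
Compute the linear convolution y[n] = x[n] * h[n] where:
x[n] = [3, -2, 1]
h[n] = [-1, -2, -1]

y[n] = sum_k x[k]*h[n-k]. Output length = len(x) + len(h) - 1 = 3 + 3 - 1 = 5.
y[0] = 3*-1 = -3
y[1] = -2*-1 + 3*-2 = -4
y[2] = 1*-1 + -2*-2 + 3*-1 = 0
y[3] = 1*-2 + -2*-1 = 0
y[4] = 1*-1 = -1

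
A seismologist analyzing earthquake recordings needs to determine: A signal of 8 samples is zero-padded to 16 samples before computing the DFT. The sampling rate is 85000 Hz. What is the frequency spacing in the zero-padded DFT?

Original DFT: N = 8, resolution = f_s/N = 85000/8 = 10625 Hz
Zero-padded DFT: N = 16, resolution = f_s/N = 85000/16 = 10625/2 Hz
Zero-padding interpolates the spectrum (finer frequency grid)
but does NOT improve the true spectral resolution (ability to resolve close frequencies).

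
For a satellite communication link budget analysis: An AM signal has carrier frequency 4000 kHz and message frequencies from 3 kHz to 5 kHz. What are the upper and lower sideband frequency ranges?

Upper sideband (USB) = fc + [fm_low, fm_high] = 4000 + [3, 5] = [4003, 4005] kHz
Lower sideband (LSB) = fc - [fm_high, fm_low] = 4000 - [5, 3] = [3995, 3997] kHz
Total occupied spectrum: 3995 kHz to 4005 kHz (plus carrier at 4000 kHz)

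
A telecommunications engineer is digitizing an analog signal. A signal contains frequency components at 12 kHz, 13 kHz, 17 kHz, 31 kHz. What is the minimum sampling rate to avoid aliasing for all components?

The highest frequency component is f_max = 31 kHz.
Nyquist rate = 2 * f_max = 2 * 31 kHz = 62 kHz.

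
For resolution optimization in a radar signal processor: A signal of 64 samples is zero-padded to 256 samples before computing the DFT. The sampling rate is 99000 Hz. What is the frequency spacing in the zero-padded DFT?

Original DFT: N = 64, resolution = f_s/N = 99000/64 = 12375/8 Hz
Zero-padded DFT: N = 256, resolution = f_s/N = 99000/256 = 12375/32 Hz
Zero-padding interpolates the spectrum (finer frequency grid)
but does NOT improve the true spectral resolution (ability to resolve close frequencies).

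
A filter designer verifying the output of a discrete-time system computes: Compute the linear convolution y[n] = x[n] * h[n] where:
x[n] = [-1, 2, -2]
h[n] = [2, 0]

y[n] = sum_k x[k]*h[n-k]. Output length = len(x) + len(h) - 1 = 3 + 2 - 1 = 4.
y[0] = -1*2 = -2
y[1] = 2*2 + -1*0 = 4
y[2] = -2*2 + 2*0 = -4
y[3] = -2*0 = 0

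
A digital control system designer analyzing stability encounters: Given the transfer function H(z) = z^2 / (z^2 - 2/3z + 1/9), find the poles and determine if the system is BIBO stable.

Poles are roots of the denominator: z^2 - 2/3z + 1/9 = 0.
Quadratic formula: z = [-(-2/3) +/- sqrt((-2/3)^2 - 4*(1/9))] / 2
Discriminant = 4/9 - 4/9 = 0; sqrt = 0.
z = (2/3 +/- 0) / 2 = 1/3 (repeated root).
|p1| = 1/3, |p2| = 1/3.
For BIBO stability, all poles must lie inside the unit circle (|p| < 1).
System is STABLE since both |p| < 1.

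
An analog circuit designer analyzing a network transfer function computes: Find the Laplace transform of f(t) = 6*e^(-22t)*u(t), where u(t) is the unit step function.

Standard Laplace transform pair:
e^(-at)*u(t) <-> 1/(s+a)
With a = 22: L{6*e^(-22t)*u(t)} = 6/(s+22), ROC: Re(s) > -22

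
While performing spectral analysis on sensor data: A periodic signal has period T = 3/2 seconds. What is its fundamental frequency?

The fundamental frequency is the reciprocal of the period.
f = 1/T = 1/(3/2) = 2/3 Hz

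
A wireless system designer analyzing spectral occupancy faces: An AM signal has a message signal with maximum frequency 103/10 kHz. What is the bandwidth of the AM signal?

In AM (double-sideband), the bandwidth is twice the message frequency.
BW = 2 * f_m = 2 * 103/10 kHz = 103/5 kHz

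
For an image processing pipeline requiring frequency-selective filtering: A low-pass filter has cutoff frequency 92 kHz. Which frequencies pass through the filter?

A low-pass filter passes all frequencies below the cutoff frequency 92 kHz and attenuates higher frequencies.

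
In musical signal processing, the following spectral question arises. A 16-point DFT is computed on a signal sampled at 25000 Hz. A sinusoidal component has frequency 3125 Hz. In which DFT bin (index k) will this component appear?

DFT frequency resolution = f_s/N = 25000/16 = 3125/2 Hz
Bin index k = f_signal / resolution = 3125 / 3125/2 = 2
The signal frequency 3125 Hz falls in DFT bin k = 2.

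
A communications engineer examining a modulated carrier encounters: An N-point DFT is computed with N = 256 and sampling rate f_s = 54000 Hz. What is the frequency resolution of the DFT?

DFT frequency resolution = f_s / N
= 54000 / 256 = 3375/16 Hz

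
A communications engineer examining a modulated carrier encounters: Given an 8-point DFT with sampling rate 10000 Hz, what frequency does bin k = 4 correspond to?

The frequency of DFT bin k is: f_k = k * f_s / N
f_4 = 4 * 10000 / 8 = 5000 Hz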